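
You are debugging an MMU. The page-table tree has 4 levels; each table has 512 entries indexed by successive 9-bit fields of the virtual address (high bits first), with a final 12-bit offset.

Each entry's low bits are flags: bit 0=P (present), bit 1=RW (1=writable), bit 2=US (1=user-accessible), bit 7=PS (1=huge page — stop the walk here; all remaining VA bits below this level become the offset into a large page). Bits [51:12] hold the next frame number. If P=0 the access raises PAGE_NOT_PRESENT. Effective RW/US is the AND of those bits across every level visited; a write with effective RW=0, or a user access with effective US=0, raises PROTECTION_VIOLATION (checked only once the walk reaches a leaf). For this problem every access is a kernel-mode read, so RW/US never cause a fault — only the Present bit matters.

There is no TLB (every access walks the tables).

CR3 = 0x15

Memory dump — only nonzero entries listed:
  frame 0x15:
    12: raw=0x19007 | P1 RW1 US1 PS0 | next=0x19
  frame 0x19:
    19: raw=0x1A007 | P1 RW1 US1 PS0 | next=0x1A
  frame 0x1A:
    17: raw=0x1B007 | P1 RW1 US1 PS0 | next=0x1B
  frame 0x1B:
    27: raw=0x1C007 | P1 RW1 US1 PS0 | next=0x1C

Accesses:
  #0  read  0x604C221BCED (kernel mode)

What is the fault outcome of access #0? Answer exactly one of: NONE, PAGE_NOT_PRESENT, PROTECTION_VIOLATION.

Per-access translation:
#0 VA=0x604C221BCED (r,kernel):
  L0: frame=0x15 idx=12 entry=0x19007 [P=1 RW=1 US=1 PS=0]
  L1: frame=0x19 idx=19 entry=0x1A007 [P=1 RW=1 US=1 PS=0]
  L2: frame=0x1A idx=17 entry=0x1B007 [P=1 RW=1 US=1 PS=0]
  L3: frame=0x1B idx=27 entry=0x1C007 [P=1 RW=1 US=1 PS=0]
  ⇒ phys 0x1CCED  [4 reads]

Access #0 fault: NONE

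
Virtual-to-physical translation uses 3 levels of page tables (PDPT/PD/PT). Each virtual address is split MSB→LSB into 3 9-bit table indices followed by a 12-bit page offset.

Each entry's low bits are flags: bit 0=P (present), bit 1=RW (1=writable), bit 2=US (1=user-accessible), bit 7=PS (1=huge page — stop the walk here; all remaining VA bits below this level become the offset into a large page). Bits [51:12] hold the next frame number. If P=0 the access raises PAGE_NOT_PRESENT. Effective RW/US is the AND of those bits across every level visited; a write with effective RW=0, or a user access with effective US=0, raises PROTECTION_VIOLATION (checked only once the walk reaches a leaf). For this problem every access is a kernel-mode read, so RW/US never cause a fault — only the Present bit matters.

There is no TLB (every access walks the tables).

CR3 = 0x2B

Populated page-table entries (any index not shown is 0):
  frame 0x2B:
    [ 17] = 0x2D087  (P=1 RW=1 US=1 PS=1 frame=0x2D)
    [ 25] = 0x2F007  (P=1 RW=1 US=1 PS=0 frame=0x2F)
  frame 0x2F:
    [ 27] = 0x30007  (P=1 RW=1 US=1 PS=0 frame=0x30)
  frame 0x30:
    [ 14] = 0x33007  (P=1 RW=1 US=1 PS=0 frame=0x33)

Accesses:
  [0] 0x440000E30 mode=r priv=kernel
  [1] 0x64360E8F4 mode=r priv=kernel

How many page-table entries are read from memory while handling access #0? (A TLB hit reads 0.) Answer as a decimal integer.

Walk each access:
#0 VA=0x440000E30 (r,kernel):
  [0] read 0x2B idx=17: raw=0x2D087 flags P=1 W=1 U=1 S=1
  ⇒ phys 0x2DE30 (huge @L0)  [1 reads]
#1 VA=0x64360E8F4 (r,kernel):
  [0] read 0x2B idx=25: raw=0x2F007 flags P=1 W=1 U=1 S=0
  [1] read 0x2F idx=27: raw=0x30007 flags P=1 W=1 U=1 S=0
  [2] read 0x30 idx=14: raw=0x33007 flags P=1 W=1 U=1 S=0
  ⇒ phys 0x338F4  [3 reads]

Entries read for #0: 1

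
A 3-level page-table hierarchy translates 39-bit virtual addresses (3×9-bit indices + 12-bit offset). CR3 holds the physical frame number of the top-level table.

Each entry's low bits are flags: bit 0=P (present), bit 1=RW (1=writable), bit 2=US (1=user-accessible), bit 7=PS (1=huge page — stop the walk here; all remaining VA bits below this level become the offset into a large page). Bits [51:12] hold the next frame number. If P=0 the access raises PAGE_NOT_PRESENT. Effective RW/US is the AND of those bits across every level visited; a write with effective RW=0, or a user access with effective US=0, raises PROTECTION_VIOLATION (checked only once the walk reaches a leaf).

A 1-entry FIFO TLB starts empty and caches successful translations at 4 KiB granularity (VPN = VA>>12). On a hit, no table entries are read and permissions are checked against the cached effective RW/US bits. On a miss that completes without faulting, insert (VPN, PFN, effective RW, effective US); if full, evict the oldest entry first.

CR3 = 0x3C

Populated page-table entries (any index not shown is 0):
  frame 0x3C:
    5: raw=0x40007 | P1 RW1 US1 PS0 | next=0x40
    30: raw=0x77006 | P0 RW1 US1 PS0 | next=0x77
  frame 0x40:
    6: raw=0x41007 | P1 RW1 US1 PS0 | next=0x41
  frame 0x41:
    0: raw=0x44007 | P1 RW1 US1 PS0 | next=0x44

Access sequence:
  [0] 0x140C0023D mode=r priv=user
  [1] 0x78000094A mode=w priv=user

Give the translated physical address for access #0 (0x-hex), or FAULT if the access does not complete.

Per-access translation:
#0 VA=0x140C0023D (r,user):
  L0: frame=0x3C idx=5 entry=0x40007 [P=1 RW=1 US=1 PS=0]
  L1: frame=0x40 idx=6 entry=0x41007 [P=1 RW=1 US=1 PS=0]
  L2: frame=0x41 idx=0 entry=0x44007 [P=1 RW=1 US=1 PS=0]
  ✓ 0x4423D  — 3 lookups
#1 VA=0x78000094A (w,user):
  L0: frame=0x3C idx=30 entry=0x77006 [P=0 RW=1 US=1 PS=0]
  ✗ PAGE_NOT_PRESENT  [1 reads]

Access #0 PA: 0x4423D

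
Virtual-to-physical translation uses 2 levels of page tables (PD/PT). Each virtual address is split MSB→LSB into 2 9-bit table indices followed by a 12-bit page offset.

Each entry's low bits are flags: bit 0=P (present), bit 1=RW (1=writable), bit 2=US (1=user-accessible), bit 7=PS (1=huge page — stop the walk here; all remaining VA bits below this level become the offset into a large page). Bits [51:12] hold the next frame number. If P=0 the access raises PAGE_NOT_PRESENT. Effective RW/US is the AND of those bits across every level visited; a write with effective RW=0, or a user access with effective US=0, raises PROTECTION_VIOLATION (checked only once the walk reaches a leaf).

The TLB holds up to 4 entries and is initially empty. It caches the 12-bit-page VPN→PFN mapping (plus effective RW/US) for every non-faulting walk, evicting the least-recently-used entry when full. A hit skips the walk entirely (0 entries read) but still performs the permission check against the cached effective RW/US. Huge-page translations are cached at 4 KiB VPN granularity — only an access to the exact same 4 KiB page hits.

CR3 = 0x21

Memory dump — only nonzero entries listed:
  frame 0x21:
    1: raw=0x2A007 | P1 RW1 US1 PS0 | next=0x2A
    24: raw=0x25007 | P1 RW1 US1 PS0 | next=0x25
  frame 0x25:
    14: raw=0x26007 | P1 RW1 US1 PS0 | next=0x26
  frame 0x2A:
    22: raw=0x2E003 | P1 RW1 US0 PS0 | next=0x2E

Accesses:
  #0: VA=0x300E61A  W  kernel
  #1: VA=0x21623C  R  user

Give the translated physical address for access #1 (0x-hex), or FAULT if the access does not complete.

Walk each access:
#0 VA=0x300E61A (w,kernel):
  L0 @0x21[24] → 0x25007  P=1,RW=1,US=1,PS=0
  L1 @0x25[14] → 0x26007  P=1,RW=1,US=1,PS=0
  ✓ 0x2661A  — 2 lookups
#1 VA=0x21623C (r,user):
  L0 @0x21[1] → 0x2A007  P=1,RW=1,US=1,PS=0
  L1 @0x2A[22] → 0x2E003  P=1,RW=1,US=0,PS=0
  → PROTECTION_VIOLATION  (2 entries read)

Access #1 PA: FAULT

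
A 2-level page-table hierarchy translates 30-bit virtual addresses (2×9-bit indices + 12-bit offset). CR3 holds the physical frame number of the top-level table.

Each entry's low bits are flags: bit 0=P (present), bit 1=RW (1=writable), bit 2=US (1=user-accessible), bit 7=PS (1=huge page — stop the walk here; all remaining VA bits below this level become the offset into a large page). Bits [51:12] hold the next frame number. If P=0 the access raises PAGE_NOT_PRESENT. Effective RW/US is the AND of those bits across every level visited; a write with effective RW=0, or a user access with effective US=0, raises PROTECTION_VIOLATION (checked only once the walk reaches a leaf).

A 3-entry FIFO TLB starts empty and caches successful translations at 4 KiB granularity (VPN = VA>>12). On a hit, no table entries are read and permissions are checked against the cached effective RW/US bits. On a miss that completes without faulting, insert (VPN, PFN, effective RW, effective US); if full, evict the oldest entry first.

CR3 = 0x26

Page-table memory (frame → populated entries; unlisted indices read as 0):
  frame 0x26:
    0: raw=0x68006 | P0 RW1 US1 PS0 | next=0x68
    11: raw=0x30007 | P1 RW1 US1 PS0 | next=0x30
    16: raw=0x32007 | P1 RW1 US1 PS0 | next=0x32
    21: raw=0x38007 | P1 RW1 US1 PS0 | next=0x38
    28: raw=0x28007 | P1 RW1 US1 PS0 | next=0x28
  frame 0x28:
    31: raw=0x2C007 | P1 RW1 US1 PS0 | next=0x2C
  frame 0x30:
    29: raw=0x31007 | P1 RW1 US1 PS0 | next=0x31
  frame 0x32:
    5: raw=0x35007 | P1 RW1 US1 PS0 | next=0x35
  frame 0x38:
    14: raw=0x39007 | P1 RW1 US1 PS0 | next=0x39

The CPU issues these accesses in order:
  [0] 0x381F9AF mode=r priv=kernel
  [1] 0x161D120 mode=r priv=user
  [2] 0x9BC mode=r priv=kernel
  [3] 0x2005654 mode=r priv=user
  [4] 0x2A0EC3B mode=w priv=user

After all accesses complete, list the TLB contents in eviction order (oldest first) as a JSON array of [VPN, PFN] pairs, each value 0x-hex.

Trace:
#0 VA=0x381F9AF (r,kernel):
  lvl0: tbl 0x26, slot 28 ⇒ 0x28007 (P1/RW1/US1/PS0)
  lvl1: tbl 0x28, slot 31 ⇒ 0x2C007 (P1/RW1/US1/PS0)
  ✓ 0x2C9AF  — 2 lookups
#1 VA=0x161D120 (r,user):
  lvl0: tbl 0x26, slot 11 ⇒ 0x30007 (P1/RW1/US1/PS0)
  lvl1: tbl 0x30, slot 29 ⇒ 0x31007 (P1/RW1/US1/PS0)
  ✓ 0x31120  — 2 lookups
#2 VA=0x9BC (r,kernel):
  lvl0: tbl 0x26, slot 0 ⇒ 0x68006 (P0/RW1/US1/PS0)
  → PAGE_NOT_PRESENT  (1 entries read)
#3 VA=0x2005654 (r,user):
  lvl0: tbl 0x26, slot 16 ⇒ 0x32007 (P1/RW1/US1/PS0)
  lvl1: tbl 0x32, slot 5 ⇒ 0x35007 (P1/RW1/US1/PS0)
  ✓ 0x35654  — 2 lookups
#4 VA=0x2A0EC3B (w,user):
  lvl0: tbl 0x26, slot 21 ⇒ 0x38007 (P1/RW1/US1/PS0)
  lvl1: tbl 0x38, slot 14 ⇒ 0x39007 (P1/RW1/US1/PS0)
  ✓ 0x39C3B  — 2 lookups

TLB: [["0x161D", "0x31"], ["0x2005", "0x35"], ["0x2A0E", "0x39"]]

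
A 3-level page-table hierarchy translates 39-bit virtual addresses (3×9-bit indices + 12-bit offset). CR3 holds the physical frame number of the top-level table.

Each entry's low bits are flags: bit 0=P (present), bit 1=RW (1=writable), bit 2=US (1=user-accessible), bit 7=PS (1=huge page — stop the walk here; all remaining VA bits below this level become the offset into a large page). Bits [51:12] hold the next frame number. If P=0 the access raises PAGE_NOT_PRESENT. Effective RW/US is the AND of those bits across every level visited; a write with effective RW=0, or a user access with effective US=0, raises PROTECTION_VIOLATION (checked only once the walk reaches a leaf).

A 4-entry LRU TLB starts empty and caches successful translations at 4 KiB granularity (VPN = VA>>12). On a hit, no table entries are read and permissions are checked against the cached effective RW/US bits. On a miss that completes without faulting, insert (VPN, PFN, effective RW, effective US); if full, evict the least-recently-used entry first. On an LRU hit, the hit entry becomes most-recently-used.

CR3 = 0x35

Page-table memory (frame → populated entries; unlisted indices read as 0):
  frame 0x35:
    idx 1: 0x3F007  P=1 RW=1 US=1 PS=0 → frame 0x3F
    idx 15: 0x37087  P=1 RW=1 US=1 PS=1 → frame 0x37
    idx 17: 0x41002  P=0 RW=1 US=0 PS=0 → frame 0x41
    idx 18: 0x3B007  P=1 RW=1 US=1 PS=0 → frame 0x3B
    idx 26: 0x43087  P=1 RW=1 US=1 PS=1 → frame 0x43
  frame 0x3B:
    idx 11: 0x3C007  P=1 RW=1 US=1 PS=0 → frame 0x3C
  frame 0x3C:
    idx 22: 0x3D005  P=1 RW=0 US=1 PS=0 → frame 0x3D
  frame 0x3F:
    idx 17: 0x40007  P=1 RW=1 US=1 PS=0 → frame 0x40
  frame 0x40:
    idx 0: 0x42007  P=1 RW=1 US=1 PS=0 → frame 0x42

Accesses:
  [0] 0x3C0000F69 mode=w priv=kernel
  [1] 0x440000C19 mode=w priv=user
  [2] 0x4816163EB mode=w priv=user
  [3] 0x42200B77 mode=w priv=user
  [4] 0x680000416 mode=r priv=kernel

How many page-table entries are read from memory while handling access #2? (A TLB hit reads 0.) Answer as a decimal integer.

Walk each access:
#0 VA=0x3C0000F69 (w,kernel):
  [0] read 0x35 idx=15: raw=0x37087 flags P=1 W=1 U=1 S=1
  ✓ 0x37F69 (huge @L0)  — 1 lookups
#1 VA=0x440000C19 (w,user):
  [0] read 0x35 idx=17: raw=0x41002 flags P=0 W=1 U=0 S=0
  ⇒ fault: PAGE_NOT_PRESENT  — 1 lookups
#2 VA=0x4816163EB (w,user):
  [0] read 0x35 idx=18: raw=0x3B007 flags P=1 W=1 U=1 S=0
  [1] read 0x3B idx=11: raw=0x3C007 flags P=1 W=1 U=1 S=0
  [2] read 0x3C idx=22: raw=0x3D005 flags P=1 W=0 U=1 S=0
  ⇒ fault: PROTECTION_VIOLATION  — 3 lookups
#3 VA=0x42200B77 (w,user):
  [0] read 0x35 idx=1: raw=0x3F007 flags P=1 W=1 U=1 S=0
  [1] read 0x3F idx=17: raw=0x40007 flags P=1 W=1 U=1 S=0
  [2] read 0x40 idx=0: raw=0x42007 flags P=1 W=1 U=1 S=0
  ✓ 0x42B77  — 3 lookups
#4 VA=0x680000416 (r,kernel):
  [0] read 0x35 idx=26: raw=0x43087 flags P=1 W=1 U=1 S=1
  ✓ 0x43416 (huge @L0)  — 1 lookups

Entries read for #2: 3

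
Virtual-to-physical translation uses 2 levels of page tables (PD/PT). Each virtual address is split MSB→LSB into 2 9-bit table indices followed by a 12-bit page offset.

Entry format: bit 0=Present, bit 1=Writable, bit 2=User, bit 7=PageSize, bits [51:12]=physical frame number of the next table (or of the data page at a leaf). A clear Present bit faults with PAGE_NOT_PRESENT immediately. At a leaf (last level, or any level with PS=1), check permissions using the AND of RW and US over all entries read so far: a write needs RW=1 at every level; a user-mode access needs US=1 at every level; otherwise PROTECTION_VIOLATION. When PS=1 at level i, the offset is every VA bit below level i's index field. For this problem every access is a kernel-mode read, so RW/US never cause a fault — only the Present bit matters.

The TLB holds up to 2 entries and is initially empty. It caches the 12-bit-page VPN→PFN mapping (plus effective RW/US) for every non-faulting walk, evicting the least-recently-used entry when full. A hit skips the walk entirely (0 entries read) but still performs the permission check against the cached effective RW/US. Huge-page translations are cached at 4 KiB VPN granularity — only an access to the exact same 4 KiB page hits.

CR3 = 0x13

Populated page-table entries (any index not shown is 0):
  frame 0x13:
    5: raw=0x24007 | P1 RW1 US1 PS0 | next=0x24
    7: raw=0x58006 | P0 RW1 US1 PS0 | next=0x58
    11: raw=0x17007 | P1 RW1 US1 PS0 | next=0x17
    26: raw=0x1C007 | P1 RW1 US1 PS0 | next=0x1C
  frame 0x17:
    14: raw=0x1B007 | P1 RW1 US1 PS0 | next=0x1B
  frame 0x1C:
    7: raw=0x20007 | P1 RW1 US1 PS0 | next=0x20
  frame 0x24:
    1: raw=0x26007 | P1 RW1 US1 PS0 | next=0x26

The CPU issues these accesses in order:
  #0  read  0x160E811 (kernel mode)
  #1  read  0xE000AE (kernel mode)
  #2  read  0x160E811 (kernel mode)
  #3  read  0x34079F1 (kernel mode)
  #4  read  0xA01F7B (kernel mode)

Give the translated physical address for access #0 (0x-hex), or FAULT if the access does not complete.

Trace:
#0 VA=0x160E811 (r,kernel):
  [0] read 0x13 idx=11: raw=0x17007 flags P=1 W=1 U=1 S=0
  [1] read 0x17 idx=14: raw=0x1B007 flags P=1 W=1 U=1 S=0
  ⇒ phys 0x1B811  [2 reads]
#1 VA=0xE000AE (r,kernel):
  [0] read 0x13 idx=7: raw=0x58006 flags P=0 W=1 U=1 S=0
  ⇒ fault: PAGE_NOT_PRESENT  — 1 lookups
#2 VA=0x160E811 (r,kernel):
  TLB hit vpn=0x160E → PA=0x1B811
#3 VA=0x34079F1 (r,kernel):
  [0] read 0x13 idx=26: raw=0x1C007 flags P=1 W=1 U=1 S=0
  [1] read 0x1C idx=7: raw=0x20007 flags P=1 W=1 U=1 S=0
  ⇒ phys 0x209F1  [2 reads]
#4 VA=0xA01F7B (r,kernel):
  [0] read 0x13 idx=5: raw=0x24007 flags P=1 W=1 U=1 S=0
  [1] read 0x24 idx=1: raw=0x26007 flags P=1 W=1 U=1 S=0
  ⇒ phys 0x26F7B  [2 reads]

Access #0 PA: 0x1B811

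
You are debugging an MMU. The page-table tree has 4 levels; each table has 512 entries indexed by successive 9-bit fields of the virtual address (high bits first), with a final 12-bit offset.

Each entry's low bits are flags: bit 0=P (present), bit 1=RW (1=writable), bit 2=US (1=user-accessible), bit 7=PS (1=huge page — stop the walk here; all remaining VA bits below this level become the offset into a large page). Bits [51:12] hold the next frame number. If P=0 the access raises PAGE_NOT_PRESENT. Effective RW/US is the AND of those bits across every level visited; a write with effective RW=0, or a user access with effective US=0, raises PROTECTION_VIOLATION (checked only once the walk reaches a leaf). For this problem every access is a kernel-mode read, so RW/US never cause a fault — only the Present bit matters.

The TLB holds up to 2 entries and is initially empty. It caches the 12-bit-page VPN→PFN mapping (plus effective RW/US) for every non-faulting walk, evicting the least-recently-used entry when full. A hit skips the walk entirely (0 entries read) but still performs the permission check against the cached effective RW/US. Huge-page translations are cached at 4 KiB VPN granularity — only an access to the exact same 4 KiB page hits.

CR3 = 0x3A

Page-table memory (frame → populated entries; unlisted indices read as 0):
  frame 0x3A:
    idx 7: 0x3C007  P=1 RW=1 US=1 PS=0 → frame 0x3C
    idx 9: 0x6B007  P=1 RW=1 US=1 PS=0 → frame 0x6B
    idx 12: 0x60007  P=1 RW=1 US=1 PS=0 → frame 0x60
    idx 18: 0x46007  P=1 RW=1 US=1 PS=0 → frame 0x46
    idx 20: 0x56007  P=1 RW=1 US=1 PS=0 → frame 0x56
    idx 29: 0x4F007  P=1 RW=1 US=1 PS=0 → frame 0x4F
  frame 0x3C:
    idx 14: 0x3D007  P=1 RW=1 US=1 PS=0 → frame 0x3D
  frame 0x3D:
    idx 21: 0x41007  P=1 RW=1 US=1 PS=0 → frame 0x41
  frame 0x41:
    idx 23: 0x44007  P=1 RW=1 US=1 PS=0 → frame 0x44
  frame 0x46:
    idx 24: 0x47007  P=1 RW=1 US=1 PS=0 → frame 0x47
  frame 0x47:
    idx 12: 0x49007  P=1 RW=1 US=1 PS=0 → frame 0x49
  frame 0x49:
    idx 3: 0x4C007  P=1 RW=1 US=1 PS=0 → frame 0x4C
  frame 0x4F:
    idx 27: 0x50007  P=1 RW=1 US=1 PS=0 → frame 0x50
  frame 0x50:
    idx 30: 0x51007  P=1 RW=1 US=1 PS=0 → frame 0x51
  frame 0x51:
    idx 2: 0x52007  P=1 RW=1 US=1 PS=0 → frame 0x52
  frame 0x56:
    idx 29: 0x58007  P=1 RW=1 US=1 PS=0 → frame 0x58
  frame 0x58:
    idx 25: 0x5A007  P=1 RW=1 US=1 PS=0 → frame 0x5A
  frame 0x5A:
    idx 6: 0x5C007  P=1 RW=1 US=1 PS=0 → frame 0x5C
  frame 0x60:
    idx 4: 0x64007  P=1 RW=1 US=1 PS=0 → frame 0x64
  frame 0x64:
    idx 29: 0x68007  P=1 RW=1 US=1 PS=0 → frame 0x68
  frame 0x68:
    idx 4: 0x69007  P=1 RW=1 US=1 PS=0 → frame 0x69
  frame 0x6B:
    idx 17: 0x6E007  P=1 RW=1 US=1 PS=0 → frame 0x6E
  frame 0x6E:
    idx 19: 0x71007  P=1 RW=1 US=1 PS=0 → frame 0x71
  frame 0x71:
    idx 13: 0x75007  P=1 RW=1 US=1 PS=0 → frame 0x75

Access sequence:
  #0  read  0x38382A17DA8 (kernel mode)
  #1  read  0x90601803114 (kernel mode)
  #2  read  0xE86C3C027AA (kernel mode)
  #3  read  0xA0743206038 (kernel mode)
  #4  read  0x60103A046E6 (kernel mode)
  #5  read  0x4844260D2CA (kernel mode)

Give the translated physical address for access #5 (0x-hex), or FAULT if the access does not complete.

Trace:
#0 VA=0x38382A17DA8 (r,kernel):
  L0: frame=0x3A idx=7 entry=0x3C007 [P=1 RW=1 US=1 PS=0]
  L1: frame=0x3C idx=14 entry=0x3D007 [P=1 RW=1 US=1 PS=0]
  L2: frame=0x3D idx=21 entry=0x41007 [P=1 RW=1 US=1 PS=0]
  L3: frame=0x41 idx=23 entry=0x44007 [P=1 RW=1 US=1 PS=0]
  ✓ 0x44DA8  — 4 lookups
#1 VA=0x90601803114 (r,kernel):
  L0: frame=0x3A idx=18 entry=0x46007 [P=1 RW=1 US=1 PS=0]
  L1: frame=0x46 idx=24 entry=0x47007 [P=1 RW=1 US=1 PS=0]
  L2: frame=0x47 idx=12 entry=0x49007 [P=1 RW=1 US=1 PS=0]
  L3: frame=0x49 idx=3 entry=0x4C007 [P=1 RW=1 US=1 PS=0]
  ✓ 0x4C114  — 4 lookups
#2 VA=0xE86C3C027AA (r,kernel):
  L0: frame=0x3A idx=29 entry=0x4F007 [P=1 RW=1 US=1 PS=0]
  L1: frame=0x4F idx=27 entry=0x50007 [P=1 RW=1 US=1 PS=0]
  L2: frame=0x50 idx=30 entry=0x51007 [P=1 RW=1 US=1 PS=0]
  L3: frame=0x51 idx=2 entry=0x52007 [P=1 RW=1 US=1 PS=0]
  ✓ 0x527AA  — 4 lookups
#3 VA=0xA0743206038 (r,kernel):
  L0: frame=0x3A idx=20 entry=0x56007 [P=1 RW=1 US=1 PS=0]
  L1: frame=0x56 idx=29 entry=0x58007 [P=1 RW=1 US=1 PS=0]
  L2: frame=0x58 idx=25 entry=0x5A007 [P=1 RW=1 US=1 PS=0]
  L3: frame=0x5A idx=6 entry=0x5C007 [P=1 RW=1 US=1 PS=0]
  ✓ 0x5C038  — 4 lookups
#4 VA=0x60103A046E6 (r,kernel):
  L0: frame=0x3A idx=12 entry=0x60007 [P=1 RW=1 US=1 PS=0]
  L1: frame=0x60 idx=4 entry=0x64007 [P=1 RW=1 US=1 PS=0]
  L2: frame=0x64 idx=29 entry=0x68007 [P=1 RW=1 US=1 PS=0]
  L3: frame=0x68 idx=4 entry=0x69007 [P=1 RW=1 US=1 PS=0]
  ✓ 0x696E6  — 4 lookups
#5 VA=0x4844260D2CA (r,kernel):
  L0: frame=0x3A idx=9 entry=0x6B007 [P=1 RW=1 US=1 PS=0]
  L1: frame=0x6B idx=17 entry=0x6E007 [P=1 RW=1 US=1 PS=0]
  L2: frame=0x6E idx=19 entry=0x71007 [P=1 RW=1 US=1 PS=0]
  L3: frame=0x71 idx=13 entry=0x75007 [P=1 RW=1 US=1 PS=0]
  ✓ 0x752CA  — 4 lookups

Access #5 PA: 0x752CA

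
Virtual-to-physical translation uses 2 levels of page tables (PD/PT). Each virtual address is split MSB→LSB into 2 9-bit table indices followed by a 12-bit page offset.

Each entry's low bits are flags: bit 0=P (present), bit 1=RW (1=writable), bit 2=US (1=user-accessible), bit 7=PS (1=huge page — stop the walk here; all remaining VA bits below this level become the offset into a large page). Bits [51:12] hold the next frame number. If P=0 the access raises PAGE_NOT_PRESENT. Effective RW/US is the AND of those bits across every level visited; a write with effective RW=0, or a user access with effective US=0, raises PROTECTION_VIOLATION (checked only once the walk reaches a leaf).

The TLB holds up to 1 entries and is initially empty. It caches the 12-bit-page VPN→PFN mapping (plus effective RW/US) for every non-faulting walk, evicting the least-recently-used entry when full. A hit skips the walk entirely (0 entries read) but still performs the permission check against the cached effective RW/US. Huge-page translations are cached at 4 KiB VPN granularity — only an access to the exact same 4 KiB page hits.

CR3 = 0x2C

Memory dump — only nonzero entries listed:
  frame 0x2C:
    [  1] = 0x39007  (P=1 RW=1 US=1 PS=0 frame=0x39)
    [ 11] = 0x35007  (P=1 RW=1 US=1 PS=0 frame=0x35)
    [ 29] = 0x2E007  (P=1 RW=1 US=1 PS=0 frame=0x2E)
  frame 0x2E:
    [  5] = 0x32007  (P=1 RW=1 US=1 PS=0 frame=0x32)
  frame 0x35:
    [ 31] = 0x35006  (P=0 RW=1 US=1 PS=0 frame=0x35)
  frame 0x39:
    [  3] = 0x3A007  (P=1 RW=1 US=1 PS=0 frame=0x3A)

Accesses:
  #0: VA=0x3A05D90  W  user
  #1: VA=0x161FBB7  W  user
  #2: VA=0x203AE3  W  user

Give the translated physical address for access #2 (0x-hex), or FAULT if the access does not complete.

Per-access translation:
#0 VA=0x3A05D90 (w,user):
  lvl0: tbl 0x2C, slot 29 ⇒ 0x2E007 (P1/RW1/US1/PS0)
  lvl1: tbl 0x2E, slot 5 ⇒ 0x32007 (P1/RW1/US1/PS0)
  → PA=0x32D90  (2 entries read)
#1 VA=0x161FBB7 (w,user):
  lvl0: tbl 0x2C, slot 11 ⇒ 0x35007 (P1/RW1/US1/PS0)
  lvl1: tbl 0x35, slot 31 ⇒ 0x35006 (P0/RW1/US1/PS0)
  → PAGE_NOT_PRESENT  (2 entries read)
#2 VA=0x203AE3 (w,user):
  lvl0: tbl 0x2C, slot 1 ⇒ 0x39007 (P1/RW1/US1/PS0)
  lvl1: tbl 0x39, slot 3 ⇒ 0x3A007 (P1/RW1/US1/PS0)
  → PA=0x3AAE3  (2 entries read)

Access #2 PA: 0x3AAE3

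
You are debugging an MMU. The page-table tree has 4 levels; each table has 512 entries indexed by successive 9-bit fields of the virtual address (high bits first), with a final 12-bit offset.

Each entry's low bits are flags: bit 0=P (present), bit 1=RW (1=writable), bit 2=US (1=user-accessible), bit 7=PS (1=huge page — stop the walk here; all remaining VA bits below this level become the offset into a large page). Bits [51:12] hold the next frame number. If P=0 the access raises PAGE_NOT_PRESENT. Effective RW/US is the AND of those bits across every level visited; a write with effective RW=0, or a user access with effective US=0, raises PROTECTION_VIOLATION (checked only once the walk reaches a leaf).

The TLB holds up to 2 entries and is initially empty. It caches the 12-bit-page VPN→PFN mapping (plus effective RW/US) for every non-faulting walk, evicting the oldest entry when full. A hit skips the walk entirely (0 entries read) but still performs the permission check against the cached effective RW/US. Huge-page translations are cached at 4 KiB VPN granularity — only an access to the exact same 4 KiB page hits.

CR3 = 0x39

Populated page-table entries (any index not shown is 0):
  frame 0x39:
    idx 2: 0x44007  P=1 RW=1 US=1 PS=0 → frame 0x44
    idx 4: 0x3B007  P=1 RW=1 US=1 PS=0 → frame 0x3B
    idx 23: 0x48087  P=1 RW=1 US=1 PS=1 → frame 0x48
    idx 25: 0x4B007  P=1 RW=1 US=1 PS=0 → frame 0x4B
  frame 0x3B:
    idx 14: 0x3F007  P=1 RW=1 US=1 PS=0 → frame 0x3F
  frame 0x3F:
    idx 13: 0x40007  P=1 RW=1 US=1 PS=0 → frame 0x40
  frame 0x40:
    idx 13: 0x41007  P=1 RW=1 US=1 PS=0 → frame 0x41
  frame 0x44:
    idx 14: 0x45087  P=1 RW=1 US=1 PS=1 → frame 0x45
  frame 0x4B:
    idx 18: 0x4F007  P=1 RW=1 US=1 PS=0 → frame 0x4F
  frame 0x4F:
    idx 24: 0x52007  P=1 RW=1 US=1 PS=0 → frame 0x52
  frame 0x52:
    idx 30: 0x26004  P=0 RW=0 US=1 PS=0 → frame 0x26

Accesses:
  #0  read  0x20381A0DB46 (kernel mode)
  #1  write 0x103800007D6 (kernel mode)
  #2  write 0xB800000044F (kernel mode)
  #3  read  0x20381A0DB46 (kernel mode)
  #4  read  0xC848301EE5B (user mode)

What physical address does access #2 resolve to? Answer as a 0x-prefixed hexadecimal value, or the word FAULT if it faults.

Walk each access:
#0 VA=0x20381A0DB46 (r,kernel):
  [0] read 0x39 idx=4: raw=0x3B007 flags P=1 W=1 U=1 S=0
  [1] read 0x3B idx=14: raw=0x3F007 flags P=1 W=1 U=1 S=0
  [2] read 0x3F idx=13: raw=0x40007 flags P=1 W=1 U=1 S=0
  [3] read 0x40 idx=13: raw=0x41007 flags P=1 W=1 U=1 S=0
  → PA=0x41B46  (4 entries read)
#1 VA=0x103800007D6 (w,kernel):
  [0] read 0x39 idx=2: raw=0x44007 flags P=1 W=1 U=1 S=0
  [1] read 0x44 idx=14: raw=0x45087 flags P=1 W=1 U=1 S=1
  → PA=0x457D6 (huge @L1)  (2 entries read)
#2 VA=0xB800000044F (w,kernel):
  [0] read 0x39 idx=23: raw=0x48087 flags P=1 W=1 U=1 S=1
  → PA=0x4844F (huge @L0)  (1 entries read)
#3 VA=0x20381A0DB46 (r,kernel):
  [0] read 0x39 idx=4: raw=0x3B007 flags P=1 W=1 U=1 S=0
  [1] read 0x3B idx=14: raw=0x3F007 flags P=1 W=1 U=1 S=0
  [2] read 0x3F idx=13: raw=0x40007 flags P=1 W=1 U=1 S=0
  [3] read 0x40 idx=13: raw=0x41007 flags P=1 W=1 U=1 S=0
  → PA=0x41B46  (4 entries read)
#4 VA=0xC848301EE5B (r,user):
  [0] read 0x39 idx=25: raw=0x4B007 flags P=1 W=1 U=1 S=0
  [1] read 0x4B idx=18: raw=0x4F007 flags P=1 W=1 U=1 S=0
  [2] read 0x4F idx=24: raw=0x52007 flags P=1 W=1 U=1 S=0
  [3] read 0x52 idx=30: raw=0x26004 flags P=0 W=0 U=1 S=0
  ✗ PAGE_NOT_PRESENT  [4 reads]

Access #2 PA: 0x4844F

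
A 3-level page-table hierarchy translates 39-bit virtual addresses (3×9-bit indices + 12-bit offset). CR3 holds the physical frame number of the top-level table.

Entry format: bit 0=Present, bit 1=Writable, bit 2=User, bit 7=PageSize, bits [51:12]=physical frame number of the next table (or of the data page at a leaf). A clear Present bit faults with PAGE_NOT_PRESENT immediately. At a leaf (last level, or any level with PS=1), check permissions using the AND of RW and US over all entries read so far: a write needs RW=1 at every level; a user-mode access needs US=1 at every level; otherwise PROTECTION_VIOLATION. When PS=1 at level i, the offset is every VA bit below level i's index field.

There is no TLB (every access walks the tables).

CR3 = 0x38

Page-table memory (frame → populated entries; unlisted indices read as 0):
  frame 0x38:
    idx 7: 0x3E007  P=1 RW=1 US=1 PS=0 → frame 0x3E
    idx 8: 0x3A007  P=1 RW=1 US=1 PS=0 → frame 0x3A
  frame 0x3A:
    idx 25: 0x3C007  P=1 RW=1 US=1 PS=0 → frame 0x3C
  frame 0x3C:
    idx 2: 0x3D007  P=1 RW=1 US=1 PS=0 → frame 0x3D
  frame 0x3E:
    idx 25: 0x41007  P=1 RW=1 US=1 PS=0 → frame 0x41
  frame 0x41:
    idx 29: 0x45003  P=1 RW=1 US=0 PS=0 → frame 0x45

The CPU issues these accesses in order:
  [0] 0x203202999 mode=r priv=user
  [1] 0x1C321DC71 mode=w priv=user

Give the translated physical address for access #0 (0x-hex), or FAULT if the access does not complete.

Per-access translation:
#0 VA=0x203202999 (r,user):
  L0: frame=0x38 idx=8 entry=0x3A007 [P=1 RW=1 US=1 PS=0]
  L1: frame=0x3A idx=25 entry=0x3C007 [P=1 RW=1 US=1 PS=0]
  L2: frame=0x3C idx=2 entry=0x3D007 [P=1 RW=1 US=1 PS=0]
  ⇒ phys 0x3D999  [3 reads]
#1 VA=0x1C321DC71 (w,user):
  L0: frame=0x38 idx=7 entry=0x3E007 [P=1 RW=1 US=1 PS=0]
  L1: frame=0x3E idx=25 entry=0x41007 [P=1 RW=1 US=1 PS=0]
  L2: frame=0x41 idx=29 entry=0x45003 [P=1 RW=1 US=0 PS=0]
  → PROTECTION_VIOLATION  (3 entries read)

Access #0 PA: 0x3D999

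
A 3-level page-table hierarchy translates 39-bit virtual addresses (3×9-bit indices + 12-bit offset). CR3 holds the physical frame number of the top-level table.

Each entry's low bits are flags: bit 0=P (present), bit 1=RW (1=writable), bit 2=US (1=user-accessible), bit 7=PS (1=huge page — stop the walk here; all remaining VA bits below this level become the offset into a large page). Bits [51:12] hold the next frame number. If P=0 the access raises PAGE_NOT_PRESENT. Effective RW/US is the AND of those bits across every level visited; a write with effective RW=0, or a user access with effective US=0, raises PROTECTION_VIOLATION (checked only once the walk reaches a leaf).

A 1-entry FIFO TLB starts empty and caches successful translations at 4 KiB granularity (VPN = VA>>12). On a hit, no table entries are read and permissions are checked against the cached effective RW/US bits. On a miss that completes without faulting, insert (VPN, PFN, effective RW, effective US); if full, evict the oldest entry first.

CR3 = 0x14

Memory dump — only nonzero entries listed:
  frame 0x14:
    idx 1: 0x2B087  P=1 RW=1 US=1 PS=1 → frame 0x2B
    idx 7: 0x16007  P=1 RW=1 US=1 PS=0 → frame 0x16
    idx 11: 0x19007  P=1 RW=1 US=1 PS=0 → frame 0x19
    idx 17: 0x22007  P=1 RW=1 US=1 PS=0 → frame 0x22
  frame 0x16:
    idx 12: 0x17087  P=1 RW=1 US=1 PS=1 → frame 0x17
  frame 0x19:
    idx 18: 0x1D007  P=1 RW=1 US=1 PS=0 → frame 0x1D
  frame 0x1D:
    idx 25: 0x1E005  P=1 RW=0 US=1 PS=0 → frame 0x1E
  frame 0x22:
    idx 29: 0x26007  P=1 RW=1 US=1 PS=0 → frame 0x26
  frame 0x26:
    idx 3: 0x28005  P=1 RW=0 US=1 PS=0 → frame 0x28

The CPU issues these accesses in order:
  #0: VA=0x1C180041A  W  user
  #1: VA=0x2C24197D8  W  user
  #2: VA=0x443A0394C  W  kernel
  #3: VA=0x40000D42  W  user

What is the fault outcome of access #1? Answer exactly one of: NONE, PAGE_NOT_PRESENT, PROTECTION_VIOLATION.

Walk each access:
#0 VA=0x1C180041A (w,user):
  L0: frame=0x14 idx=7 entry=0x16007 [P=1 RW=1 US=1 PS=0]
  L1: frame=0x16 idx=12 entry=0x17087 [P=1 RW=1 US=1 PS=1]
  ✓ 0x1741A (huge @L1)  — 2 lookups
#1 VA=0x2C24197D8 (w,user):
  L0: frame=0x14 idx=11 entry=0x19007 [P=1 RW=1 US=1 PS=0]
  L1: frame=0x19 idx=18 entry=0x1D007 [P=1 RW=1 US=1 PS=0]
  L2: frame=0x1D idx=25 entry=0x1E005 [P=1 RW=0 US=1 PS=0]
  ✗ PROTECTION_VIOLATION  [3 reads]
#2 VA=0x443A0394C (w,kernel):
  L0: frame=0x14 idx=17 entry=0x22007 [P=1 RW=1 US=1 PS=0]
  L1: frame=0x22 idx=29 entry=0x26007 [P=1 RW=1 US=1 PS=0]
  L2: frame=0x26 idx=3 entry=0x28005 [P=1 RW=0 US=1 PS=0]
  ✗ PROTECTION_VIOLATION  [3 reads]
#3 VA=0x40000D42 (w,user):
  L0: frame=0x14 idx=1 entry=0x2B087 [P=1 RW=1 US=1 PS=1]
  ✓ 0x2BD42 (huge @L0)  — 1 lookups

Access #1 fault: PROTECTION_VIOLATION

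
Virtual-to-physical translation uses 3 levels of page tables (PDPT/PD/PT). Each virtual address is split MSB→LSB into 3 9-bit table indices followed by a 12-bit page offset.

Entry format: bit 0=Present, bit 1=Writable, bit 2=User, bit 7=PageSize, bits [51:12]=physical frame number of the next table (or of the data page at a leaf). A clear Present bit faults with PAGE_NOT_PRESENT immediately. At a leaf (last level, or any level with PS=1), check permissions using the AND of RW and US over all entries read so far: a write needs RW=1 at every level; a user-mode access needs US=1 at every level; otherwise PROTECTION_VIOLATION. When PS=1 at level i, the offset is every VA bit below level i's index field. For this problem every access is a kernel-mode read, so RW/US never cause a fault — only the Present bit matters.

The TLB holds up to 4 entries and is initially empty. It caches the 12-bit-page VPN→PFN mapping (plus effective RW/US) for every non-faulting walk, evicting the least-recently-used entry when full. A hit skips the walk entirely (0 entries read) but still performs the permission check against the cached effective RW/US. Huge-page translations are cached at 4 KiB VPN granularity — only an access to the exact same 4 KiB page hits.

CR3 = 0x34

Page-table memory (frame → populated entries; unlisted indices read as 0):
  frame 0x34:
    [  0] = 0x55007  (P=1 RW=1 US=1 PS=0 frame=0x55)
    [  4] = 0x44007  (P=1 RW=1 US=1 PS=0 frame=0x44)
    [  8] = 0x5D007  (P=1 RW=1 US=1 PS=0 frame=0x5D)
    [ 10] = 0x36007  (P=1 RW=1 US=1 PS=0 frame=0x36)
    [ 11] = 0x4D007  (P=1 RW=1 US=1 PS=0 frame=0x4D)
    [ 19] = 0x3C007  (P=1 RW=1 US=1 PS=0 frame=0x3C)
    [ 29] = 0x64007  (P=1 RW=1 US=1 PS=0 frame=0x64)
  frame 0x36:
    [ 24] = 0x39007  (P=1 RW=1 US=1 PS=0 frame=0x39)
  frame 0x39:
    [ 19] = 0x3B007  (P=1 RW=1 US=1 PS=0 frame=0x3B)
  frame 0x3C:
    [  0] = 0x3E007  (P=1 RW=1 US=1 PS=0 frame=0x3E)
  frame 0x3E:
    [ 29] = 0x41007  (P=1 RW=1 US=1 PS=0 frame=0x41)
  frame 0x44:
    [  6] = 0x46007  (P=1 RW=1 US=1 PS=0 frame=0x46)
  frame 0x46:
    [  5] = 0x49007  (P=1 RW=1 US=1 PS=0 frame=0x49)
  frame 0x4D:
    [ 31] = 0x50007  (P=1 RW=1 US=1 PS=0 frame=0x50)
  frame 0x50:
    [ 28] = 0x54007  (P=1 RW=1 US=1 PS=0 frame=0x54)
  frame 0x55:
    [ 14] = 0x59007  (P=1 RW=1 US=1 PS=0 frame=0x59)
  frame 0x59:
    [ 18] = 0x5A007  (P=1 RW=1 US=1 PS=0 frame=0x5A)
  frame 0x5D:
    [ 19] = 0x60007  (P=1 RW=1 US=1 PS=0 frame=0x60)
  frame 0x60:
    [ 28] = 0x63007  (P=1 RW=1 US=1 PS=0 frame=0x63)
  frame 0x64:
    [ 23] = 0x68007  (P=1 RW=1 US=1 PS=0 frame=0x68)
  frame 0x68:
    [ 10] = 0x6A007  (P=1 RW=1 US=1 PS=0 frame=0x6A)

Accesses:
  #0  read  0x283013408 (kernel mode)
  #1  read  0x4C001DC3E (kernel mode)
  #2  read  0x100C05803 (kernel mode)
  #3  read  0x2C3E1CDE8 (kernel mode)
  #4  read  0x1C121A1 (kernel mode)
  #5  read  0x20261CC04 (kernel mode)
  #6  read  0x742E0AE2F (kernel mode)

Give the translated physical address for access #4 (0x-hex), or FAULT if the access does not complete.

Trace:
#0 VA=0x283013408 (r,kernel):
  L0: frame=0x34 idx=10 entry=0x36007 [P=1 RW=1 US=1 PS=0]
  L1: frame=0x36 idx=24 entry=0x39007 [P=1 RW=1 US=1 PS=0]
  L2: frame=0x39 idx=19 entry=0x3B007 [P=1 RW=1 US=1 PS=0]
  → PA=0x3B408  (3 entries read)
#1 VA=0x4C001DC3E (r,kernel):
  L0: frame=0x34 idx=19 entry=0x3C007 [P=1 RW=1 US=1 PS=0]
  L1: frame=0x3C idx=0 entry=0x3E007 [P=1 RW=1 US=1 PS=0]
  L2: frame=0x3E idx=29 entry=0x41007 [P=1 RW=1 US=1 PS=0]
  → PA=0x41C3E  (3 entries read)
#2 VA=0x100C05803 (r,kernel):
  L0: frame=0x34 idx=4 entry=0x44007 [P=1 RW=1 US=1 PS=0]
  L1: frame=0x44 idx=6 entry=0x46007 [P=1 RW=1 US=1 PS=0]
  L2: frame=0x46 idx=5 entry=0x49007 [P=1 RW=1 US=1 PS=0]
  → PA=0x49803  (3 entries read)
#3 VA=0x2C3E1CDE8 (r,kernel):
  L0: frame=0x34 idx=11 entry=0x4D007 [P=1 RW=1 US=1 PS=0]
  L1: frame=0x4D idx=31 entry=0x50007 [P=1 RW=1 US=1 PS=0]
  L2: frame=0x50 idx=28 entry=0x54007 [P=1 RW=1 US=1 PS=0]
  → PA=0x54DE8  (3 entries read)
#4 VA=0x1C121A1 (r,kernel):
  L0: frame=0x34 idx=0 entry=0x55007 [P=1 RW=1 US=1 PS=0]
  L1: frame=0x55 idx=14 entry=0x59007 [P=1 RW=1 US=1 PS=0]
  L2: frame=0x59 idx=18 entry=0x5A007 [P=1 RW=1 US=1 PS=0]
  → PA=0x5A1A1  (3 entries read)
#5 VA=0x20261CC04 (r,kernel):
  L0: frame=0x34 idx=8 entry=0x5D007 [P=1 RW=1 US=1 PS=0]
  L1: frame=0x5D idx=19 entry=0x60007 [P=1 RW=1 US=1 PS=0]
  L2: frame=0x60 idx=28 entry=0x63007 [P=1 RW=1 US=1 PS=0]
  → PA=0x63C04  (3 entries read)
#6 VA=0x742E0AE2F (r,kernel):
  L0: frame=0x34 idx=29 entry=0x64007 [P=1 RW=1 US=1 PS=0]
  L1: frame=0x64 idx=23 entry=0x68007 [P=1 RW=1 US=1 PS=0]
  L2: frame=0x68 idx=10 entry=0x6A007 [P=1 RW=1 US=1 PS=0]
  → PA=0x6AE2F  (3 entries read)

Access #4 PA: 0x5A1A1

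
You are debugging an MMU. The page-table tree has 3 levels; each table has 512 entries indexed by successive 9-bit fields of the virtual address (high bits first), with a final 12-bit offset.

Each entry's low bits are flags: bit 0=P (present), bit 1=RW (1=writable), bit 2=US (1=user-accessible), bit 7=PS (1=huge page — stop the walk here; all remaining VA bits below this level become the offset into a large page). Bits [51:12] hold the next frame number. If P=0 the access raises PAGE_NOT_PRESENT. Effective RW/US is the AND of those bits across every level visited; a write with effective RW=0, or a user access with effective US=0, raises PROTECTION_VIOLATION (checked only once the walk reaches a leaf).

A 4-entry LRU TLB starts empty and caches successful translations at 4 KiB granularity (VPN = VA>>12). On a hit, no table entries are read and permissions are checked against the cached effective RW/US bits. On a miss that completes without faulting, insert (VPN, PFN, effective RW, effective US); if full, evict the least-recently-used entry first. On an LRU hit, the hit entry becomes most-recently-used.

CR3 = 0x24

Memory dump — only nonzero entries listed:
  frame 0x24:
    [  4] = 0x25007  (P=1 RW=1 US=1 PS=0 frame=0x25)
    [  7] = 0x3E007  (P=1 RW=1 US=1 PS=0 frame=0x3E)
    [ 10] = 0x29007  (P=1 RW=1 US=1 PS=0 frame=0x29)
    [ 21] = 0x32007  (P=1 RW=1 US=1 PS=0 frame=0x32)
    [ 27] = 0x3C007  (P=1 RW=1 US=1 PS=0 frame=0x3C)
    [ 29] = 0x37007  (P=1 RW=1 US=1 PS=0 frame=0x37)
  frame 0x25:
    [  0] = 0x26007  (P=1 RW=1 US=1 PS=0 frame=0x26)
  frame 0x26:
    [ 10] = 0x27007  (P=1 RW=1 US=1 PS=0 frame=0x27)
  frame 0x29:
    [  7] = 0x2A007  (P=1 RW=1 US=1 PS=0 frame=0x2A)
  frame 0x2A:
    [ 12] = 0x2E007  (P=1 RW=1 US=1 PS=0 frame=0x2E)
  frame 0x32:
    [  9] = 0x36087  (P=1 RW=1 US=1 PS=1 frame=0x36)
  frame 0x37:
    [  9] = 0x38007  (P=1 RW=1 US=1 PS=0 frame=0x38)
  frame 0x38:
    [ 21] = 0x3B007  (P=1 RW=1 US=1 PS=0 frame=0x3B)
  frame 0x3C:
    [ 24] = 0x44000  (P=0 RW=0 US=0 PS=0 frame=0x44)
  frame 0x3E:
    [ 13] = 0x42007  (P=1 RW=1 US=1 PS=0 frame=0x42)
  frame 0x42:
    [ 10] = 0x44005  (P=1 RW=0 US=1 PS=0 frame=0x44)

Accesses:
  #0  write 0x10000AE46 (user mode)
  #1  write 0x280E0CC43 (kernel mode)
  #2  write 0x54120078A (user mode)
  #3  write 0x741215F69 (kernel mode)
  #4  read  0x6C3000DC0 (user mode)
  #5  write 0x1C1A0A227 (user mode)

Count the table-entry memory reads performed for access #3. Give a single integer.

Trace:
#0 VA=0x10000AE46 (w,user):
  [0] read 0x24 idx=4: raw=0x25007 flags P=1 W=1 U=1 S=0
  [1] read 0x25 idx=0: raw=0x26007 flags P=1 W=1 U=1 S=0
  [2] read 0x26 idx=10: raw=0x27007 flags P=1 W=1 U=1 S=0
  ⇒ phys 0x27E46  [3 reads]
#1 VA=0x280E0CC43 (w,kernel):
  [0] read 0x24 idx=10: raw=0x29007 flags P=1 W=1 U=1 S=0
  [1] read 0x29 idx=7: raw=0x2A007 flags P=1 W=1 U=1 S=0
  [2] read 0x2A idx=12: raw=0x2E007 flags P=1 W=1 U=1 S=0
  ⇒ phys 0x2EC43  [3 reads]
#2 VA=0x54120078A (w,user):
  [0] read 0x24 idx=21: raw=0x32007 flags P=1 W=1 U=1 S=0
  [1] read 0x32 idx=9: raw=0x36087 flags P=1 W=1 U=1 S=1
  ⇒ phys 0x3678A (huge @L1)  [2 reads]
#3 VA=0x741215F69 (w,kernel):
  [0] read 0x24 idx=29: raw=0x37007 flags P=1 W=1 U=1 S=0
  [1] read 0x37 idx=9: raw=0x38007 flags P=1 W=1 U=1 S=0
  [2] read 0x38 idx=21: raw=0x3B007 flags P=1 W=1 U=1 S=0
  ⇒ phys 0x3BF69  [3 reads]
#4 VA=0x6C3000DC0 (r,user):
  [0] read 0x24 idx=27: raw=0x3C007 flags P=1 W=1 U=1 S=0
  [1] read 0x3C idx=24: raw=0x44000 flags P=0 W=0 U=0 S=0
  ✗ PAGE_NOT_PRESENT  [2 reads]
#5 VA=0x1C1A0A227 (w,user):
  [0] read 0x24 idx=7: raw=0x3E007 flags P=1 W=1 U=1 S=0
  [1] read 0x3E idx=13: raw=0x42007 flags P=1 W=1 U=1 S=0
  [2] read 0x42 idx=10: raw=0x44005 flags P=1 W=0 U=1 S=0
  ✗ PROTECTION_VIOLATION  [3 reads]

Entries read for #3: 3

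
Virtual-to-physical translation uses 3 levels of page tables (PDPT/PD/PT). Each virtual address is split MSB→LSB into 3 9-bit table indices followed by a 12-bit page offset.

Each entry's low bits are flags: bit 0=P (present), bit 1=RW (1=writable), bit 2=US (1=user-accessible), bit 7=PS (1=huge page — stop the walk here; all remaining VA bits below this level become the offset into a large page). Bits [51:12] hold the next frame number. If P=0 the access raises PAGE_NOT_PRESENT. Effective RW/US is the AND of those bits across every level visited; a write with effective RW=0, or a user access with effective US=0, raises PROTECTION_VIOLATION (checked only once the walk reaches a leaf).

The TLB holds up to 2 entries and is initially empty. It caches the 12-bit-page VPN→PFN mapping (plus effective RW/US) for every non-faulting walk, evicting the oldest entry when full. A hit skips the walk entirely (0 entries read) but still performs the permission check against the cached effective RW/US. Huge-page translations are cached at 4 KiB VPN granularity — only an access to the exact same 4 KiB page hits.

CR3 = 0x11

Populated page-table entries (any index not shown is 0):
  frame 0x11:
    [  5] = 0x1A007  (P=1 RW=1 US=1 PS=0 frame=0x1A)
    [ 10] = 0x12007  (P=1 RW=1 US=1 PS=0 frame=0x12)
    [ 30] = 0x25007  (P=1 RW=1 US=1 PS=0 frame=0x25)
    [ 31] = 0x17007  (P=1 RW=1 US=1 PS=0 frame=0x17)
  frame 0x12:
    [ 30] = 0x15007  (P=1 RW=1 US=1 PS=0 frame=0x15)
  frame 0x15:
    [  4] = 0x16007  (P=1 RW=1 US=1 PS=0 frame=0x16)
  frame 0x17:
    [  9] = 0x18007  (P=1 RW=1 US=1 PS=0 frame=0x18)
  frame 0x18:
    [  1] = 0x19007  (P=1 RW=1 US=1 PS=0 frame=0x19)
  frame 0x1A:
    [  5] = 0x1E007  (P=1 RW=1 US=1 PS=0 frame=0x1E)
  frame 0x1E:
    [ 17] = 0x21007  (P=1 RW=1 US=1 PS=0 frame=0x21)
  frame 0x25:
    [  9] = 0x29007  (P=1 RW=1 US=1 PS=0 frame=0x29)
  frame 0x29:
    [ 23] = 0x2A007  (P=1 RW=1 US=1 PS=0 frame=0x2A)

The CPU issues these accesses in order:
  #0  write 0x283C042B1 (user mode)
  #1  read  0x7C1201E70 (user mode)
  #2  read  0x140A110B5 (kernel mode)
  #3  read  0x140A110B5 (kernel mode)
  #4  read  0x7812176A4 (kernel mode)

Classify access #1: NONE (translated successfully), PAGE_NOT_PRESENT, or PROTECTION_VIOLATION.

Trace:
#0 VA=0x283C042B1 (w,user):
  L0: frame=0x11 idx=10 entry=0x12007 [P=1 RW=1 US=1 PS=0]
  L1: frame=0x12 idx=30 entry=0x15007 [P=1 RW=1 US=1 PS=0]
  L2: frame=0x15 idx=4 entry=0x16007 [P=1 RW=1 US=1 PS=0]
  ⇒ phys 0x162B1  [3 reads]
#1 VA=0x7C1201E70 (r,user):
  L0: frame=0x11 idx=31 entry=0x17007 [P=1 RW=1 US=1 PS=0]
  L1: frame=0x17 idx=9 entry=0x18007 [P=1 RW=1 US=1 PS=0]
  L2: frame=0x18 idx=1 entry=0x19007 [P=1 RW=1 US=1 PS=0]
  ⇒ phys 0x19E70  [3 reads]
#2 VA=0x140A110B5 (r,kernel):
  L0: frame=0x11 idx=5 entry=0x1A007 [P=1 RW=1 US=1 PS=0]
  L1: frame=0x1A idx=5 entry=0x1E007 [P=1 RW=1 US=1 PS=0]
  L2: frame=0x1E idx=17 entry=0x21007 [P=1 RW=1 US=1 PS=0]
  ⇒ phys 0x210B5  [3 reads]
#3 VA=0x140A110B5 (r,kernel):
  TLB hit vpn=0x140A11 → PA=0x210B5
#4 VA=0x7812176A4 (r,kernel):
  L0: frame=0x11 idx=30 entry=0x25007 [P=1 RW=1 US=1 PS=0]
  L1: frame=0x25 idx=9 entry=0x29007 [P=1 RW=1 US=1 PS=0]
  L2: frame=0x29 idx=23 entry=0x2A007 [P=1 RW=1 US=1 PS=0]
  ⇒ phys 0x2A6A4  [3 reads]

Access #1 fault: NONE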